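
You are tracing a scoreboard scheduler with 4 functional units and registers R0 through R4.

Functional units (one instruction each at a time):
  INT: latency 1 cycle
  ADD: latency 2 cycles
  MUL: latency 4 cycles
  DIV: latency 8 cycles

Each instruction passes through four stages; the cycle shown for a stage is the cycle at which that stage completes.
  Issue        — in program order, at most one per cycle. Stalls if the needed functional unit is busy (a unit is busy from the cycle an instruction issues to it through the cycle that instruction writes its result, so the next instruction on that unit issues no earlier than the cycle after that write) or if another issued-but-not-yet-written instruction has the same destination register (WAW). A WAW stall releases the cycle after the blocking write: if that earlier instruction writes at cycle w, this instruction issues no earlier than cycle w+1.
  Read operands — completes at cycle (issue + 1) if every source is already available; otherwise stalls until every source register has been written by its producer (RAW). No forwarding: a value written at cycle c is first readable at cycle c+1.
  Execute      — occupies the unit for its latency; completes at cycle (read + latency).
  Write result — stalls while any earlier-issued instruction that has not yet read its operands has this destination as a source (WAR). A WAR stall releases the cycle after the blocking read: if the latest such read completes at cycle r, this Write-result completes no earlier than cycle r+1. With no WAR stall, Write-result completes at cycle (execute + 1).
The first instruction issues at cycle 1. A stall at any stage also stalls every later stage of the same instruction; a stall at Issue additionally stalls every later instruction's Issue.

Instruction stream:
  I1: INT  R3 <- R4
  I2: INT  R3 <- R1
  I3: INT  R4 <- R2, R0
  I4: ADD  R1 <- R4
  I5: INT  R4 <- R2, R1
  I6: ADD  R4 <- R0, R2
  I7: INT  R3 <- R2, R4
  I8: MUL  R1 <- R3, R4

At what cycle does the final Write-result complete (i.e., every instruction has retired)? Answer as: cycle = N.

cycle = 33

t=1  I1→INT
t=2  I1 RO
t=3  I1 EX
t=4  I1 WR R3
t=5  I2→INT
t=6  I2 RO
t=7  I2 EX
t=8  I2 WR R3
t=9  I3→INT
t=10  I3 RO | I4→ADD
t=11  I3 EX
t=12  I3 WR R4
t=13  I4 RO | I5→INT
t=15  I4 EX
t=16  I4 WR R1
t=17  I5 RO
t=18  I5 EX
t=19  I5 WR R4
t=20  I6→ADD
t=21  I6 RO | I7→INT
t=22  I8→MUL
t=23  I6 EX
t=24  I6 WR R4
t=25  I7 RO
t=26  I7 EX
t=27  I7 WR R3
t=28  I8 RO
t=32  I8 EX
t=33  I8 WR R1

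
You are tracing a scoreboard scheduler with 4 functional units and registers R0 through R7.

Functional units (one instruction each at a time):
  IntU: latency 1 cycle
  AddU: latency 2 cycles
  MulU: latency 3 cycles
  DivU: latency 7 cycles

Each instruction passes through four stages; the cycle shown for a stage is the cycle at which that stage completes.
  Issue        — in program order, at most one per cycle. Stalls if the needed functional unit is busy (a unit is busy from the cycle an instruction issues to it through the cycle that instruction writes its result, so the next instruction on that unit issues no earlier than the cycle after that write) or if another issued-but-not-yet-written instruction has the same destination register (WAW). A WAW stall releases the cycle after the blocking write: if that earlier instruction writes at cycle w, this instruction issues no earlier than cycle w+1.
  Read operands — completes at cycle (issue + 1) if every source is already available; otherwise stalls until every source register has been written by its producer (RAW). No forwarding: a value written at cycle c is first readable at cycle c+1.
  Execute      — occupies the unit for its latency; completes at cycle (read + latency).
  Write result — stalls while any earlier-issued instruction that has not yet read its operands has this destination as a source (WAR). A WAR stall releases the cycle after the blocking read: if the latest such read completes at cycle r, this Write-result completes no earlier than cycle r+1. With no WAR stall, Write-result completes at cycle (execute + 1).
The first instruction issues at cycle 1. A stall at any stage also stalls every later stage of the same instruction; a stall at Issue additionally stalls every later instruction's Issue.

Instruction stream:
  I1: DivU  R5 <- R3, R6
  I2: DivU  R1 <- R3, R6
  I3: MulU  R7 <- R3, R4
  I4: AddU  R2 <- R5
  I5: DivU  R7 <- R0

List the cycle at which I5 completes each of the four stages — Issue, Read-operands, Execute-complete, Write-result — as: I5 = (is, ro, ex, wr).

1) issue 1, read 2, done 9, write 10
2) issue 11, read 12, done 19, write 20  <struct: DivU busy until I1 writes@10>
3) issue 12, read 13, done 16, write 17
4) issue 13, read 14, done 16, write 17
5) issue 21, read 22, done 29, write 30  <struct: DivU busy until I2 writes@20>

I5 = (21, 22, 29, 30)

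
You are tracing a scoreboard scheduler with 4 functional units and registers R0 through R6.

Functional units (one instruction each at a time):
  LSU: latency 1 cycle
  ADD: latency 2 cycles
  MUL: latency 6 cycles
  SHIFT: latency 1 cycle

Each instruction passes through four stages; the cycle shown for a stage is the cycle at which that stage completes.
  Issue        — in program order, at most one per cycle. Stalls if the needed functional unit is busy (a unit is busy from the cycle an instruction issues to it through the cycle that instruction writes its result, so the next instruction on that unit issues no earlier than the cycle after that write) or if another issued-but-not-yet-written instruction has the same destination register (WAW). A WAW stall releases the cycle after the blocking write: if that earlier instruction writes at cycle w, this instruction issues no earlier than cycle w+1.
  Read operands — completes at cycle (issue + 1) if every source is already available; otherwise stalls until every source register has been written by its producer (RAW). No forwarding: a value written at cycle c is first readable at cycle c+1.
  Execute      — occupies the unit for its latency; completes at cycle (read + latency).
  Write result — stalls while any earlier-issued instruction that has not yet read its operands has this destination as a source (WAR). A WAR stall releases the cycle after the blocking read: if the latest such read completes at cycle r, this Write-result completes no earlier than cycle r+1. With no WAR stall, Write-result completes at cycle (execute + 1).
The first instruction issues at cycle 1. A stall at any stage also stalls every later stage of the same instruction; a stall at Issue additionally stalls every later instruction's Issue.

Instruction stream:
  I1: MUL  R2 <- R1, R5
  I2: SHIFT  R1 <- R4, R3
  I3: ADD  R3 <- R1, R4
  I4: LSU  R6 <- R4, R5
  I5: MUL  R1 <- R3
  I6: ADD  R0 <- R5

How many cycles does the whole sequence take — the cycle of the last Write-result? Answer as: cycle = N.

cycle = 18

I1  is:1  ro:2  ex:8  wr:9
I2  is:2  ro:3  ex:4  wr:5
I3  is:3  ro:6  ex:8  wr:9  — RAW R1: wait I2 write@5
I4  is:4  ro:5  ex:6  wr:7
I5  is:10  ro:11  ex:17  wr:18  — struct: MUL busy until I1 writes@9
I6  is:11  ro:12  ex:14  wr:15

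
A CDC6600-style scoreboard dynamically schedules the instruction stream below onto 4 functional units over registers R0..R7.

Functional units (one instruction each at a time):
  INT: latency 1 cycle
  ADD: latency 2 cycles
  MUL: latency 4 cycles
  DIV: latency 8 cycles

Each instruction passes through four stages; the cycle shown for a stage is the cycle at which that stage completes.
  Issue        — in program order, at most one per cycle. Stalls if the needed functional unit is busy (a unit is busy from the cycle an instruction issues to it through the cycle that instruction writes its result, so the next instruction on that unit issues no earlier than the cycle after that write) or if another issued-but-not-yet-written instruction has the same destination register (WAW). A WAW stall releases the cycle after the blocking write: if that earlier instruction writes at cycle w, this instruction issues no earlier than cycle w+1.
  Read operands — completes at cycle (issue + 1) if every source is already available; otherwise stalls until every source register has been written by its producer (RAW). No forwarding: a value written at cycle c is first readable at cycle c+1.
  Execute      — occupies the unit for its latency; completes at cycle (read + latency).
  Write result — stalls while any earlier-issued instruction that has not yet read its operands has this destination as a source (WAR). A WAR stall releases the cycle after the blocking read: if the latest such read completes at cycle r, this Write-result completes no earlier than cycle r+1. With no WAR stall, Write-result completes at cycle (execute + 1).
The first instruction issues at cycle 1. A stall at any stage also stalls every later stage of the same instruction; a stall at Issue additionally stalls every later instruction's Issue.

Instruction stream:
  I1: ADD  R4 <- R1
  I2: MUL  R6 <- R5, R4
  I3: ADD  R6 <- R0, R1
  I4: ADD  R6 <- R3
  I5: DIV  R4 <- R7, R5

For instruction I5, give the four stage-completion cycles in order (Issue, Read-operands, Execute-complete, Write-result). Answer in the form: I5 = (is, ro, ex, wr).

I1: IS=1 RO=2 EX=4 WR=5
I2: IS=2 RO=6 EX=10 WR=11  [RAW R4: wait I1 write@5]
I3: IS=12 RO=13 EX=15 WR=16  [WAW R6: wait I2 write@11]
I4: IS=17 RO=18 EX=20 WR=21  [struct: ADD busy until I3 writes@16]
I5: IS=18 RO=19 EX=27 WR=28

I5 = (18, 19, 27, 28)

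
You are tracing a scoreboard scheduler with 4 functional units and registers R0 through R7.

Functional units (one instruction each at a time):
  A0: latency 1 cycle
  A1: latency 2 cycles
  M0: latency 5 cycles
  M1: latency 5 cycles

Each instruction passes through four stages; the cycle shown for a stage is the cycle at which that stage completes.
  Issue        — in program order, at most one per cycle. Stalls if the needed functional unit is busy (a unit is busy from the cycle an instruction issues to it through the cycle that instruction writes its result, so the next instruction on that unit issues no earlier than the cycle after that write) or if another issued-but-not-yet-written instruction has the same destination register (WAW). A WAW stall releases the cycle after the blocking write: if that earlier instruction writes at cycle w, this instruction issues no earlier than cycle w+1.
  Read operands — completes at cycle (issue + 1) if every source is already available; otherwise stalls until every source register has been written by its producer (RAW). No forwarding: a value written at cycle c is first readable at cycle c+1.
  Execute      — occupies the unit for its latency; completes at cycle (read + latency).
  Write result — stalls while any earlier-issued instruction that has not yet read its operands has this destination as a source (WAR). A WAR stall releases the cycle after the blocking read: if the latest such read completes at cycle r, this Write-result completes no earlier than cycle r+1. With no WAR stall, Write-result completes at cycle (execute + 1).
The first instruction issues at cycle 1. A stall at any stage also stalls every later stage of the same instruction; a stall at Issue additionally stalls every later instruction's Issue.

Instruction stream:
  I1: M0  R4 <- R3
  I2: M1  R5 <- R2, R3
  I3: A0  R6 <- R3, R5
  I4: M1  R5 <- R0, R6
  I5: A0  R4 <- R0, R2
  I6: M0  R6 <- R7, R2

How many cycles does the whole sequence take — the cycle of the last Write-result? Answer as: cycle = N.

cycle = 21

cycle 1: issue I1 (M0)
cycle 2: I1 read-ops; issue I2 (M1)
cycle 3: I2 read-ops; issue I3 (A0)
cycle 7: I1 finished on M0
cycle 8: I1→R4; I2 finished on M1
cycle 9: I2→R5
cycle 10: I3 read-ops; issue I4 (M1)
cycle 11: I3 finished on A0
cycle 12: I3→R6
cycle 13: I4 read-ops; issue I5 (A0)
cycle 14: I5 read-ops; issue I6 (M0)
cycle 15: I5 finished on A0; I6 read-ops
cycle 16: I5→R4
cycle 18: I4 finished on M1
cycle 19: I4→R5
cycle 20: I6 finished on M0
cycle 21: I6→R6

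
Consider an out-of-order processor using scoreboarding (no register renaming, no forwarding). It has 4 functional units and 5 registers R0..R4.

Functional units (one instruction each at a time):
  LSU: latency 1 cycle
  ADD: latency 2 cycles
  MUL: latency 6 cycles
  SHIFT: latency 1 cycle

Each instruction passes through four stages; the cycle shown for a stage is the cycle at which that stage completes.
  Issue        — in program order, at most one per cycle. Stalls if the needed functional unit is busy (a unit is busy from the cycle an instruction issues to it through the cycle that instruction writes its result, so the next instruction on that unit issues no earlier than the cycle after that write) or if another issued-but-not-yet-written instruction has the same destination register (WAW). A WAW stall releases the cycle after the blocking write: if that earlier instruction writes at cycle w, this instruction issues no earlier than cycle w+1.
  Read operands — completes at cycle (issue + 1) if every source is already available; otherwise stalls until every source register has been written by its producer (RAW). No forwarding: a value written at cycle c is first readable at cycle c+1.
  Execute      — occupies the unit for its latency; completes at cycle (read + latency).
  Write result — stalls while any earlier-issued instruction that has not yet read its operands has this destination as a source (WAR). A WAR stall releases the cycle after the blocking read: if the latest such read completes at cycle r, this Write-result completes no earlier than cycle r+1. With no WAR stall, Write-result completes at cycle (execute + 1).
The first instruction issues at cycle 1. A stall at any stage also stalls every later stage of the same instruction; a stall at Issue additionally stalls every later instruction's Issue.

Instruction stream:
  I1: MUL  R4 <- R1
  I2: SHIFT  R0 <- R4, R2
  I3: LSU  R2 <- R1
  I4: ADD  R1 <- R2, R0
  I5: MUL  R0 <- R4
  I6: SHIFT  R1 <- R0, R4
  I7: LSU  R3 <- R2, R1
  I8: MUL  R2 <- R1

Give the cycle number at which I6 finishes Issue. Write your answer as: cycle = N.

  I1 | 1 | 2 | 8 | 9
  I2 | 2 | 10 | 11 | 12   RAW R4: wait I1 write@9
  I3 | 3 | 4 | 5 | 11   WAR R2: wait I2 read@10
  I4 | 4 | 13 | 15 | 16   RAW R0: wait I2 write@12
  I5 | 13 | 14 | 20 | 21   WAW R0: wait I2 write@12
  I6 | 17 | 22 | 23 | 24   WAW R1: wait I4 write@16 · RAW R0: wait I5 write@21
  I7 | 18 | 25 | 26 | 27   RAW R1: wait I6 write@24
  I8 | 22 | 25 | 31 | 32   struct: MUL busy until I5 writes@21 · RAW R1: wait I6 write@24

cycle = 17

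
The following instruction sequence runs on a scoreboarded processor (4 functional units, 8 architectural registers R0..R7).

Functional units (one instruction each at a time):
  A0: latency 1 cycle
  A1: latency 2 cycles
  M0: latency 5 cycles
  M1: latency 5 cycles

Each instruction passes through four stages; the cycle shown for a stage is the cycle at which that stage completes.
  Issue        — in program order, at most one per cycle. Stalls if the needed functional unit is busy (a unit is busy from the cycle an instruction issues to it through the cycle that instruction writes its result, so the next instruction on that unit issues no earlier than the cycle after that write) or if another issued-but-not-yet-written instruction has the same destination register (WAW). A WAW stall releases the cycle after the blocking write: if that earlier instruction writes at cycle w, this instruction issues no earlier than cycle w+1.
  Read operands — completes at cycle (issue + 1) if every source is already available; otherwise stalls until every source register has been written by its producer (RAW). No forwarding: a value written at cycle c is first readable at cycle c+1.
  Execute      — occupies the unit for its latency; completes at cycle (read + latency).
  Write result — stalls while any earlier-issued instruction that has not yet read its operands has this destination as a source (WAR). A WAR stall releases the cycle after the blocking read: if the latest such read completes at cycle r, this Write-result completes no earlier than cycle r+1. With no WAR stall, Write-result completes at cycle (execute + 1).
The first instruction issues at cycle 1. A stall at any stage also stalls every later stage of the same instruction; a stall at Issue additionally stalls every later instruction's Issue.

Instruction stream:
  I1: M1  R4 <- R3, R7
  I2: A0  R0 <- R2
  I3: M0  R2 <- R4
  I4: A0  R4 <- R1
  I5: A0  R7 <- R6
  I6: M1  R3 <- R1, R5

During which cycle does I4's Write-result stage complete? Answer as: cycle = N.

cycle = 12

[1] I1→M1
[2] I1 RO; I2→A0
[3] I2 RO; I3→M0
[4] I2 EX
[5] I2 WR R0
[7] I1 EX
[8] I1 WR R4
[9] I3 RO; I4→A0
[10] I4 RO
[11] I4 EX
[12] I4 WR R4
[13] I5→A0
[14] I3 EX; I5 RO; I6→M1
[15] I3 WR R2; I5 EX; I6 RO
[16] I5 WR R7
[20] I6 EX
[21] I6 WR R3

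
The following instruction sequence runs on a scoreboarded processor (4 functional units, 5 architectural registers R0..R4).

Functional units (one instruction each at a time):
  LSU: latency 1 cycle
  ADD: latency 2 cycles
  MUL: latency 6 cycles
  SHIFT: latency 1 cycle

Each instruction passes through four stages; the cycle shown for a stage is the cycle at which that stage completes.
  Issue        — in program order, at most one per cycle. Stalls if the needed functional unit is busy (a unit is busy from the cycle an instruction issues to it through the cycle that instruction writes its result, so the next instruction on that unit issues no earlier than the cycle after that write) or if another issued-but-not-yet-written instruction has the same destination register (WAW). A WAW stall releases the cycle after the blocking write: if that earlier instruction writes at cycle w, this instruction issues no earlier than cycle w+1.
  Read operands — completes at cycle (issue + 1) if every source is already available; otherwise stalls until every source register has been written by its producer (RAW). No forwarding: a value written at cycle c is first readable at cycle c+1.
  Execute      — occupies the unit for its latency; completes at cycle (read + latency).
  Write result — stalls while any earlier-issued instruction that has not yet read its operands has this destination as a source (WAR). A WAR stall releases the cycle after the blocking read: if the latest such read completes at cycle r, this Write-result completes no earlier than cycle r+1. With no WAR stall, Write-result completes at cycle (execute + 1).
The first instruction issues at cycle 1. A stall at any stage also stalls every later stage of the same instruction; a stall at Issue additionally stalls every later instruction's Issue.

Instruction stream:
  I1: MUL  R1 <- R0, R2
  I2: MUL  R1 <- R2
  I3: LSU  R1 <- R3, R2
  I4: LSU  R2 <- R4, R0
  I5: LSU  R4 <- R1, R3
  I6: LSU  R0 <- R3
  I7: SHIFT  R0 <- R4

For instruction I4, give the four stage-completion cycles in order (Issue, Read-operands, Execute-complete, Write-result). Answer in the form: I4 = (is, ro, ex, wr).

I4 = (23, 24, 25, 26)

t=1  I1 dispatched to MUL
t=2  I1 operands ready
t=8  I1 complete
t=9  R1←I1
t=10  I2 dispatched to MUL
t=11  I2 operands ready
t=17  I2 complete
t=18  R1←I2
t=19  I3 dispatched to LSU
t=20  I3 operands ready
t=21  I3 complete
t=22  R1←I3
t=23  I4 dispatched to LSU
t=24  I4 operands ready
t=25  I4 complete
t=26  R2←I4
t=27  I5 dispatched to LSU
t=28  I5 operands ready
t=29  I5 complete
t=30  R4←I5
t=31  I6 dispatched to LSU
t=32  I6 operands ready
t=33  I6 complete
t=34  R0←I6
t=35  I7 dispatched to SHIFT
t=36  I7 operands ready
t=37  I7 complete
t=38  R0←I7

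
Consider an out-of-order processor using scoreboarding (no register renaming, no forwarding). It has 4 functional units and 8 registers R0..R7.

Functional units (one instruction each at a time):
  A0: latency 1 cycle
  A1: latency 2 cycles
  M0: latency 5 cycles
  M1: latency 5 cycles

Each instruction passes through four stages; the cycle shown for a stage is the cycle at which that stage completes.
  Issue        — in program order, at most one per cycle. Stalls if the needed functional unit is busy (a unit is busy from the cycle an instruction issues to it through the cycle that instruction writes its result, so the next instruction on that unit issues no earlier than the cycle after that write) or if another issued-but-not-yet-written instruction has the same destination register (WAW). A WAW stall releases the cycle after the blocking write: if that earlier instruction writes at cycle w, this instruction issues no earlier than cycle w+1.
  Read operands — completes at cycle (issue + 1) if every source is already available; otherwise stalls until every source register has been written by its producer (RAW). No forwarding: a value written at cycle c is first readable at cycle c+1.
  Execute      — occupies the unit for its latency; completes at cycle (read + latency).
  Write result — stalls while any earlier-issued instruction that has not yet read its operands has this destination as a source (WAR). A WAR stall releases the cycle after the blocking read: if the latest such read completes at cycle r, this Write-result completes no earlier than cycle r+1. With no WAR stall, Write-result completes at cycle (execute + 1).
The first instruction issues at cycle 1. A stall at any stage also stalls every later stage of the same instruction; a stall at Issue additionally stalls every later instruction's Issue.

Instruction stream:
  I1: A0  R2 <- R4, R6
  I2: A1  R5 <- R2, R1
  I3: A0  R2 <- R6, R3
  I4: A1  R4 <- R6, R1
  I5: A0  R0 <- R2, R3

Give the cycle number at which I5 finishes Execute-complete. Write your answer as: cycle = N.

cycle = 12

I1 -> (1, 2, 3, 4)
I2 -> (2, 5, 7, 8)  // RAW R2: wait I1 write@4
I3 -> (5, 6, 7, 8)  // struct: A0 busy until I1 writes@4
I4 -> (9, 10, 12, 13)  // struct: A1 busy until I2 writes@8
I5 -> (10, 11, 12, 13)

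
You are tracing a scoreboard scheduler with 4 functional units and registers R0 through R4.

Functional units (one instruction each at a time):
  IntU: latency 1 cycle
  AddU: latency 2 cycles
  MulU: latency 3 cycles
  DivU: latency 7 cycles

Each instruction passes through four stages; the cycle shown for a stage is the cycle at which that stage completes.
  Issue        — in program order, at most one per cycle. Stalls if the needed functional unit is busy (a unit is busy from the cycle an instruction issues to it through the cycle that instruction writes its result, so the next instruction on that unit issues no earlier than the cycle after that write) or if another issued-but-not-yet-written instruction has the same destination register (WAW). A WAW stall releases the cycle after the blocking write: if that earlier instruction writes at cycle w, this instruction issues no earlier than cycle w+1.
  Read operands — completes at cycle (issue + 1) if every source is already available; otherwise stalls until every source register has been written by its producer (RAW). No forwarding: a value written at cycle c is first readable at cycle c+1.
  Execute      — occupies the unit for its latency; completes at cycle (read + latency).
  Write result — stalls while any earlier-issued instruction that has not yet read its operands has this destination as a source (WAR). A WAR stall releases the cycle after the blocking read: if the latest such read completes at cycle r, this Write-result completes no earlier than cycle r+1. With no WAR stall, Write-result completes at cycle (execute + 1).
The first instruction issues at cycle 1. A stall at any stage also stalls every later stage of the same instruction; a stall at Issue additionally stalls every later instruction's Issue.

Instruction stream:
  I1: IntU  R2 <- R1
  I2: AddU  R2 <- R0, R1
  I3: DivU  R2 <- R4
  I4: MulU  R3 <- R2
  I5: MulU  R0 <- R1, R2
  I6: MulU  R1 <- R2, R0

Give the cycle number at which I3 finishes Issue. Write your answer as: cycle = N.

cycle = 10

cycle 1: I1 dispatched to IntU
cycle 2: I1 operands ready
cycle 3: I1 complete
cycle 4: R2←I1
cycle 5: I2 dispatched to AddU
cycle 6: I2 operands ready
cycle 8: I2 complete
cycle 9: R2←I2
cycle 10: I3 dispatched to DivU
cycle 11: I3 operands ready; I4 dispatched to MulU
cycle 18: I3 complete
cycle 19: R2←I3
cycle 20: I4 operands ready
cycle 23: I4 complete
cycle 24: R3←I4
cycle 25: I5 dispatched to MulU
cycle 26: I5 operands ready
cycle 29: I5 complete
cycle 30: R0←I5
cycle 31: I6 dispatched to MulU
cycle 32: I6 operands ready
cycle 35: I6 complete
cycle 36: R1←I6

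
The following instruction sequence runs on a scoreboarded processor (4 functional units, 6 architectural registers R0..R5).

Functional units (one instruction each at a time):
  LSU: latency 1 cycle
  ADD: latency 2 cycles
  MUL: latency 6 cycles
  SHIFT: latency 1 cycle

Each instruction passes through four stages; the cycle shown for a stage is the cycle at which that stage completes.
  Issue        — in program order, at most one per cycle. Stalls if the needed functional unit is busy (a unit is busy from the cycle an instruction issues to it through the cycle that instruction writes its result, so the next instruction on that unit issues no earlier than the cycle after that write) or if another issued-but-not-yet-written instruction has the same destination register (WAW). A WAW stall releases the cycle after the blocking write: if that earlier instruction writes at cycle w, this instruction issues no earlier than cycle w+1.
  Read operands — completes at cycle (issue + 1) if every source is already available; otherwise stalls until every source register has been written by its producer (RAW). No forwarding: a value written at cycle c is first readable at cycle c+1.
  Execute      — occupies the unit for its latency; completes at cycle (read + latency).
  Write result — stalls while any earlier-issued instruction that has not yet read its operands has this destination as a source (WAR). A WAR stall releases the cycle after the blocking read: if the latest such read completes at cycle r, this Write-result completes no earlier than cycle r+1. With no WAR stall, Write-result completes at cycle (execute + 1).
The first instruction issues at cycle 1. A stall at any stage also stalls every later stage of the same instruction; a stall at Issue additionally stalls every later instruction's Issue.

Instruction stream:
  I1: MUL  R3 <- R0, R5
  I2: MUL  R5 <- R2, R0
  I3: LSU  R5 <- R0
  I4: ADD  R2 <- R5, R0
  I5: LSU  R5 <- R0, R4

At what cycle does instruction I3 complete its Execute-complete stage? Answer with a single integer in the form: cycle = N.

c1: issue I1 (MUL)
c2: I1 read-ops
c8: I1 finished on MUL
c9: I1→R3
c10: issue I2 (MUL)
c11: I2 read-ops
c17: I2 finished on MUL
c18: I2→R5
c19: issue I3 (LSU)
c20: I3 read-ops · issue I4 (ADD)
c21: I3 finished on LSU
c22: I3→R5
c23: I4 read-ops · issue I5 (LSU)
c24: I5 read-ops
c25: I4 finished on ADD · I5 finished on LSU
c26: I4→R2 · I5→R5

cycle = 21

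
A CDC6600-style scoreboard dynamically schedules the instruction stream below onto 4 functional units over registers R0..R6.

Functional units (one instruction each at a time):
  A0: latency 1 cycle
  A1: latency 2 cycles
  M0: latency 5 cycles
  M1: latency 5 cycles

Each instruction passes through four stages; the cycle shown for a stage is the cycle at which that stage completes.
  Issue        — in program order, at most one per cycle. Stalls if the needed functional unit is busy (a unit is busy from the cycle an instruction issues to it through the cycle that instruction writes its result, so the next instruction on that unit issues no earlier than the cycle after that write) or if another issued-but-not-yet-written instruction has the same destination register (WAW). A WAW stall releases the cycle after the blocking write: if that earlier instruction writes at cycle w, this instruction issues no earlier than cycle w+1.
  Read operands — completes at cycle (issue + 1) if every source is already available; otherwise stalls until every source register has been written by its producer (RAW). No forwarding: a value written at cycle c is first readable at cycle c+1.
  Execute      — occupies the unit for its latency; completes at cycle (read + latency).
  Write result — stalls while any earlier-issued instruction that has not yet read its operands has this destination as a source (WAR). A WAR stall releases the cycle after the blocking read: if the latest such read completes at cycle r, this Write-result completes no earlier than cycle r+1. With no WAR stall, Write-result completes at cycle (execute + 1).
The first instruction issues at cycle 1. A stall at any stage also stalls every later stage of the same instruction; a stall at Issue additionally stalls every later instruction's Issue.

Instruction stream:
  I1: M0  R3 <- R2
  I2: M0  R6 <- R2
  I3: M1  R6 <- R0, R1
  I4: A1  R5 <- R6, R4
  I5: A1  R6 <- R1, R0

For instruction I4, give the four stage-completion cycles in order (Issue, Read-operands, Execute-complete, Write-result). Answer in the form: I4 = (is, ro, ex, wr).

I1  is:1  ro:2  ex:7  wr:8
I2  is:9  ro:10  ex:15  wr:16  — struct: M0 busy until I1 writes@8
I3  is:17  ro:18  ex:23  wr:24  — WAW R6: wait I2 write@16
I4  is:18  ro:25  ex:27  wr:28  — RAW R6: wait I3 write@24
I5  is:29  ro:30  ex:32  wr:33  — struct: A1 busy until I4 writes@28

I4 = (18, 25, 27, 28)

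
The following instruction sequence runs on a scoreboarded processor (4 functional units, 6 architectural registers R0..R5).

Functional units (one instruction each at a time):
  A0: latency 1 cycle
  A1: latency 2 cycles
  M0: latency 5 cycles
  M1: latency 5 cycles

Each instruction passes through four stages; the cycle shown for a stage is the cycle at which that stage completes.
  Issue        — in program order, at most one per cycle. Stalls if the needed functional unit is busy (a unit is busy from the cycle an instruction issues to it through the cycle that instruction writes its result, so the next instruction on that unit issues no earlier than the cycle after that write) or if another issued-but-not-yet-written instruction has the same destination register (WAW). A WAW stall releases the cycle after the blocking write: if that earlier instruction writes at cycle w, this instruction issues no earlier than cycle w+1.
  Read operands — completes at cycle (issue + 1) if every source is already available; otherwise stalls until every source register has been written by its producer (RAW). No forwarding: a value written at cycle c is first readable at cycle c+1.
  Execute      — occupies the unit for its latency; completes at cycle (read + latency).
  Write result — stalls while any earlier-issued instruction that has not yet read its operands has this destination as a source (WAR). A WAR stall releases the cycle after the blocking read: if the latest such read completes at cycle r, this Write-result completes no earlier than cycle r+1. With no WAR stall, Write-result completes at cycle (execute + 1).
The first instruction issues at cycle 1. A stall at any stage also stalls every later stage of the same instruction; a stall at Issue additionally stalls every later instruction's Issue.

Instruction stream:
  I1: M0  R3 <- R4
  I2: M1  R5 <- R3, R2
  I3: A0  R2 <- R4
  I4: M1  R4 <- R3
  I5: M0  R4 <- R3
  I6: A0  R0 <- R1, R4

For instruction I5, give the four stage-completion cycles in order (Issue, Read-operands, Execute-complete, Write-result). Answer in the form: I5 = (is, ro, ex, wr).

I5 = (24, 25, 30, 31)

c1: issue I1 (M0)
c2: I1 read-ops; issue I2 (M1)
c3: issue I3 (A0)
c4: I3 read-ops
c5: I3 finished on A0
c7: I1 finished on M0
c8: I1→R3
c9: I2 read-ops
c10: I3→R2
c14: I2 finished on M1
c15: I2→R5
c16: issue I4 (M1)
c17: I4 read-ops
c22: I4 finished on M1
c23: I4→R4
c24: issue I5 (M0)
c25: I5 read-ops; issue I6 (A0)
c30: I5 finished on M0
c31: I5→R4
c32: I6 read-ops
c33: I6 finished on A0
c34: I6→R0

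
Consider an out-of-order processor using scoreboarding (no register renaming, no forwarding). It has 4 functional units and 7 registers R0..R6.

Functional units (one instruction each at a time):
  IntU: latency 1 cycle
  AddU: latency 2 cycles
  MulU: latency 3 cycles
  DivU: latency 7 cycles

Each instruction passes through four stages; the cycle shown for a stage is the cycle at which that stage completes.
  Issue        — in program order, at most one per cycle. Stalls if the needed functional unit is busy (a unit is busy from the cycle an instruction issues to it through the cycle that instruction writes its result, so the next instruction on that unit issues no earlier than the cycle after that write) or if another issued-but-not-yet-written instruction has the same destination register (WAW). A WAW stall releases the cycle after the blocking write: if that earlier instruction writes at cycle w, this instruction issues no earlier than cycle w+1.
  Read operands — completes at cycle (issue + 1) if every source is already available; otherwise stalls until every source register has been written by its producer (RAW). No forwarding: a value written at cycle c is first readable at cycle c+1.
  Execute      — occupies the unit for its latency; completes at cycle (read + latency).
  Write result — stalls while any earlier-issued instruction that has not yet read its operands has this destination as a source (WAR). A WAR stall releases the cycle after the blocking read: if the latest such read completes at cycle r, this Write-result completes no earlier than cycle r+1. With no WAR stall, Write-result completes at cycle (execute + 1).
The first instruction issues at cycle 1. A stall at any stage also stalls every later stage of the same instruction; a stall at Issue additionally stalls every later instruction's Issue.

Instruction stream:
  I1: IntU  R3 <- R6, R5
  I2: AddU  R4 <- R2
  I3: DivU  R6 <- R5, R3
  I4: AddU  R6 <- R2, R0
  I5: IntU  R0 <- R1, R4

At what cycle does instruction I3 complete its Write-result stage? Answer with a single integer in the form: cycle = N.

cycle = 13

[1] I1→IntU
[2] I1 RO, I2→AddU
[3] I1 EX, I2 RO, I3→DivU
[4] I1 WR R3
[5] I2 EX, I3 RO
[6] I2 WR R4
[12] I3 EX
[13] I3 WR R6
[14] I4→AddU
[15] I4 RO, I5→IntU
[16] I5 RO
[17] I4 EX, I5 EX
[18] I4 WR R6, I5 WR R0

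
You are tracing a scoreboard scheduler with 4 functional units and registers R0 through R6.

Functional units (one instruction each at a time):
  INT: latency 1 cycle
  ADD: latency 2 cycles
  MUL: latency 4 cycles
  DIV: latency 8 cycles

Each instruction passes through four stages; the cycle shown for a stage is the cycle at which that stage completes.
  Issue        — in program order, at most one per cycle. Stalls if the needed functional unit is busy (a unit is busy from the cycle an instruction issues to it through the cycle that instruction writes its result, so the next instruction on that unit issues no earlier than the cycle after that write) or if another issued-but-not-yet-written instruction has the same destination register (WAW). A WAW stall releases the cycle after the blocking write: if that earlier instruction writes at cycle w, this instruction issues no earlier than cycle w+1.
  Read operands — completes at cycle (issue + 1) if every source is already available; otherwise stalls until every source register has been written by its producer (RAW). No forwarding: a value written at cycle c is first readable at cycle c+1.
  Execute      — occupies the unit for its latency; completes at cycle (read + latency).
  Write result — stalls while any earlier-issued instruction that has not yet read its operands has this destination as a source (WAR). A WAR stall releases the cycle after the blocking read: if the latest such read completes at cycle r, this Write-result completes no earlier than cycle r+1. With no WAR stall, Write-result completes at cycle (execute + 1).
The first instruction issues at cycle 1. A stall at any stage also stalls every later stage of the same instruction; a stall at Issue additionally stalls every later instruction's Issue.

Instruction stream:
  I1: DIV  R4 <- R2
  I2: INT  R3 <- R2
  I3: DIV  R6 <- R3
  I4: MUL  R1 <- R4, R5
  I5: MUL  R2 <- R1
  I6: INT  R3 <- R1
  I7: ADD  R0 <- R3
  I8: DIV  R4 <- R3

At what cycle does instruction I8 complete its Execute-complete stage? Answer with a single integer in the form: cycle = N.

cycle = 33

t=1  I1→DIV
t=2  I1 RO · I2→INT
t=3  I2 RO
t=4  I2 EX
t=5  I2 WR R3
t=10  I1 EX
t=11  I1 WR R4
t=12  I3→DIV
t=13  I3 RO · I4→MUL
t=14  I4 RO
t=18  I4 EX
t=19  I4 WR R1
t=20  I5→MUL
t=21  I3 EX · I5 RO · I6→INT
t=22  I3 WR R6 · I6 RO · I7→ADD
t=23  I6 EX · I8→DIV
t=24  I6 WR R3
t=25  I5 EX · I7 RO · I8 RO
t=26  I5 WR R2
t=27  I7 EX
t=28  I7 WR R0
t=33  I8 EX
t=34  I8 WR R4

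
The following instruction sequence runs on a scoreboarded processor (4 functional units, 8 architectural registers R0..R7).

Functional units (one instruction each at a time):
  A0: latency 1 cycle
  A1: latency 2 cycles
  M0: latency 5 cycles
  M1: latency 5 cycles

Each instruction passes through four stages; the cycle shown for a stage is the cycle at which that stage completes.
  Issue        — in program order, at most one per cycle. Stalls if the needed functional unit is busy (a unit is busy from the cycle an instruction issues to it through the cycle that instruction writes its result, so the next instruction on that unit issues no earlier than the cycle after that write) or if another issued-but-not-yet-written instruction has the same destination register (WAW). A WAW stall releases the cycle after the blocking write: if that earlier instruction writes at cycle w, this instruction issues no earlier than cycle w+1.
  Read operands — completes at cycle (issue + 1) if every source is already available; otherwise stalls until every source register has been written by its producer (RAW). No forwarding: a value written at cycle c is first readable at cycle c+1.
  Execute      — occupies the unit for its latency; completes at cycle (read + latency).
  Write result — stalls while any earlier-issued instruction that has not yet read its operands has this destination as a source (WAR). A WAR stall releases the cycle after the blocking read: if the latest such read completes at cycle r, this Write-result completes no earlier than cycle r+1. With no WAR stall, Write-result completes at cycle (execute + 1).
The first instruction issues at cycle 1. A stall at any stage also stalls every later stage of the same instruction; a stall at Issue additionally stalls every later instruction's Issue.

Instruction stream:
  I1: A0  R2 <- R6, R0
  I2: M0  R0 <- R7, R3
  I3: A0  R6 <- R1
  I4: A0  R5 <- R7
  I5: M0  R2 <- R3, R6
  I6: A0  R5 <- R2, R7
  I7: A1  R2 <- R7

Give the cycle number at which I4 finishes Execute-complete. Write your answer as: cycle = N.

cycle = 11

I1: IS=1 RO=2 EX=3 WR=4
I2: IS=2 RO=3 EX=8 WR=9
I3: IS=5 RO=6 EX=7 WR=8  [struct: A0 busy until I1 writes@4]
I4: IS=9 RO=10 EX=11 WR=12  [struct: A0 busy until I3 writes@8]
I5: IS=10 RO=11 EX=16 WR=17
I6: IS=13 RO=18 EX=19 WR=20  [struct: A0 busy until I4 writes@12; RAW R2: wait I5 write@17]
I7: IS=18 RO=19 EX=21 WR=22  [WAW R2: wait I5 write@17]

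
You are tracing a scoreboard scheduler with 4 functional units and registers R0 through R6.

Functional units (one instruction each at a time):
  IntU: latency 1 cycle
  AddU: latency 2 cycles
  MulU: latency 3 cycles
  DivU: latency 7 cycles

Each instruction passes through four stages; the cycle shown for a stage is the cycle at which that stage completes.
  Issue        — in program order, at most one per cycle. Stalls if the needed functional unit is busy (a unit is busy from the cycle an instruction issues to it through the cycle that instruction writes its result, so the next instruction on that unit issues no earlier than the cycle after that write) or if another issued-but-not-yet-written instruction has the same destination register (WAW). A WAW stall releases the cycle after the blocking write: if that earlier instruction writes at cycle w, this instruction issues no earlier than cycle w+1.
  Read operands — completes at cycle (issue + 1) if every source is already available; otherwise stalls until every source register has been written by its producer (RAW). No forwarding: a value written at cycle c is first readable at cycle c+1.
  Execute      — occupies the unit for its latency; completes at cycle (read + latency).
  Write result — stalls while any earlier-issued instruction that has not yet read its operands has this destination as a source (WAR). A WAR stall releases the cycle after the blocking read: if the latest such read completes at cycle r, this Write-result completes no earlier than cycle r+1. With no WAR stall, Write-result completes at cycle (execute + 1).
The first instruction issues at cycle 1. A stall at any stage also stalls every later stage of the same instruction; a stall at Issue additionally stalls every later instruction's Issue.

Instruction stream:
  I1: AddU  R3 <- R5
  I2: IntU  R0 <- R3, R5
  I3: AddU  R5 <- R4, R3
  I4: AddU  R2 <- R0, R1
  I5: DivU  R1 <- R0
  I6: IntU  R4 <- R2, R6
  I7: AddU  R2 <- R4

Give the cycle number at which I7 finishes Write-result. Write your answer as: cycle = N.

cycle = 22

  I1 | 1 | 2 | 4 | 5
  I2 | 2 | 6 | 7 | 8   RAW R3: wait I1 write@5
  I3 | 6 | 7 | 9 | 10   struct: AddU busy until I1 writes@5
  I4 | 11 | 12 | 14 | 15   struct: AddU busy until I3 writes@10
  I5 | 12 | 13 | 20 | 21
  I6 | 13 | 16 | 17 | 18   RAW R2: wait I4 write@15
  I7 | 16 | 19 | 21 | 22   struct: AddU busy until I4 writes@15 · RAW R4: wait I6 write@18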